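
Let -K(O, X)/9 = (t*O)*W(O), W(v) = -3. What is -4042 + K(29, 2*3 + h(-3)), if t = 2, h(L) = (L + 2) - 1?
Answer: -2476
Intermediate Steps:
h(L) = 1 + L (h(L) = (2 + L) - 1 = 1 + L)
K(O, X) = 54*O (K(O, X) = -9*2*O*(-3) = -(-54)*O = 54*O)
-4042 + K(29, 2*3 + h(-3)) = -4042 + 54*29 = -4042 + 1566 = -2476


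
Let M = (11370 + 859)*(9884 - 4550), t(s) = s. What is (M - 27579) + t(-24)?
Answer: 65201883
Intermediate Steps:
M = 65229486 (M = 12229*5334 = 65229486)
(M - 27579) + t(-24) = (65229486 - 27579) - 24 = 65201907 - 24 = 65201883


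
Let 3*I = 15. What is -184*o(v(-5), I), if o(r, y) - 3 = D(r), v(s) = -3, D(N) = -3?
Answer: 0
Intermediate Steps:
I = 5 (I = (⅓)*15 = 5)
o(r, y) = 0 (o(r, y) = 3 - 3 = 0)
-184*o(v(-5), I) = -184*0 = 0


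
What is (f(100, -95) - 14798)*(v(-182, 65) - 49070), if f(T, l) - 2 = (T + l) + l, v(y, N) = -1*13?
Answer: 730649538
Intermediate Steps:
v(y, N) = -13
f(T, l) = 2 + T + 2*l (f(T, l) = 2 + ((T + l) + l) = 2 + (T + 2*l) = 2 + T + 2*l)
(f(100, -95) - 14798)*(v(-182, 65) - 49070) = ((2 + 100 + 2*(-95)) - 14798)*(-13 - 49070) = ((2 + 100 - 190) - 14798)*(-49083) = (-88 - 14798)*(-49083) = -14886*(-49083) = 730649538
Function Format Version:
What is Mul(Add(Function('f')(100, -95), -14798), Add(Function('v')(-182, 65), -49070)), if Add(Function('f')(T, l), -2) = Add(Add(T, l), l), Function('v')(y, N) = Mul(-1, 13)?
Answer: 730649538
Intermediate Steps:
Function('v')(y, N) = -13
Function('f')(T, l) = Add(2, T, Mul(2, l)) (Function('f')(T, l) = Add(2, Add(Add(T, l), l)) = Add(2, Add(T, Mul(2, l))) = Add(2, T, Mul(2, l)))
Mul(Add(Function('f')(100, -95), -14798), Add(Function('v')(-182, 65), -49070)) = Mul(Add(Add(2, 100, Mul(2, -95)), -14798), Add(-13, -49070)) = Mul(Add(Add(2, 100, -190), -14798), -49083) = Mul(Add(-88, -14798), -49083) = Mul(-14886, -49083) = 730649538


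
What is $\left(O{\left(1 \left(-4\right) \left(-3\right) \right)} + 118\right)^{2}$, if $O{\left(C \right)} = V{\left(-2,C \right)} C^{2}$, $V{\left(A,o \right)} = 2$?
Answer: $164836$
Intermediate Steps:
$O{\left(C \right)} = 2 C^{2}$
$\left(O{\left(1 \left(-4\right) \left(-3\right) \right)} + 118\right)^{2} = \left(2 \left(1 \left(-4\right) \left(-3\right)\right)^{2} + 118\right)^{2} = \left(2 \left(\left(-4\right) \left(-3\right)\right)^{2} + 118\right)^{2} = \left(2 \cdot 12^{2} + 118\right)^{2} = \left(2 \cdot 144 + 118\right)^{2} = \left(288 + 118\right)^{2} = 406^{2} = 164836$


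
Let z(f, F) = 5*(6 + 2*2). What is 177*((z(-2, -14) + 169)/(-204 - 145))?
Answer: -38763/349 ≈ -111.07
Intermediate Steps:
z(f, F) = 50 (z(f, F) = 5*(6 + 4) = 5*10 = 50)
177*((z(-2, -14) + 169)/(-204 - 145)) = 177*((50 + 169)/(-204 - 145)) = 177*(219/(-349)) = 177*(219*(-1/349)) = 177*(-219/349) = -38763/349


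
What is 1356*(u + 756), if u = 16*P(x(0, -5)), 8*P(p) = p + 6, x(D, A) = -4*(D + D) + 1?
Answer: 1044120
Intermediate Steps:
x(D, A) = 1 - 8*D (x(D, A) = -8*D + 1 = 1 - 8*D)
P(p) = ¾ + p/8 (P(p) = (p + 6)/8 = (6 + p)/8 = ¾ + p/8)
u = 14 (u = 16*(¾ + (1 - 8*0)/8) = 16*(¾ + (1 + 0)/8) = 16*(¾ + (⅛)*1) = 16*(¾ + ⅛) = 16*(7/8) = 14)
1356*(u + 756) = 1356*(14 + 756) = 1356*770 = 1044120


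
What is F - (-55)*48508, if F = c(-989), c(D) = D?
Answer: 2666951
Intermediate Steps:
F = -989
F - (-55)*48508 = -989 - (-55)*48508 = -989 - 1*(-2667940) = -989 + 2667940 = 2666951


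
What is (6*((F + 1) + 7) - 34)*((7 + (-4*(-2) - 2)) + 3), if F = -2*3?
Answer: -352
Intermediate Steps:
F = -6
(6*((F + 1) + 7) - 34)*((7 + (-4*(-2) - 2)) + 3) = (6*((-6 + 1) + 7) - 34)*((7 + (-4*(-2) - 2)) + 3) = (6*(-5 + 7) - 34)*((7 + (8 - 2)) + 3) = (6*2 - 34)*((7 + 6) + 3) = (12 - 34)*(13 + 3) = -22*16 = -352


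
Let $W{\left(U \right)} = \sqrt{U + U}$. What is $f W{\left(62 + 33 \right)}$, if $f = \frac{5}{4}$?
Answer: $\frac{5 \sqrt{190}}{4} \approx 17.23$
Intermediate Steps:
$W{\left(U \right)} = \sqrt{2} \sqrt{U}$ ($W{\left(U \right)} = \sqrt{2 U} = \sqrt{2} \sqrt{U}$)
$f = \frac{5}{4}$ ($f = 5 \cdot \frac{1}{4} = \frac{5}{4} \approx 1.25$)
$f W{\left(62 + 33 \right)} = \frac{5 \sqrt{2} \sqrt{62 + 33}}{4} = \frac{5 \sqrt{2} \sqrt{95}}{4} = \frac{5 \sqrt{190}}{4}$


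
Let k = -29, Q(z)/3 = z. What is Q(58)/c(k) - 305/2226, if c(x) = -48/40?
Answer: -323075/2226 ≈ -145.14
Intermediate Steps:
Q(z) = 3*z
c(x) = -6/5 (c(x) = -48*1/40 = -6/5)
Q(58)/c(k) - 305/2226 = (3*58)/(-6/5) - 305/2226 = 174*(-⅚) - 305*1/2226 = -145 - 305/2226 = -323075/2226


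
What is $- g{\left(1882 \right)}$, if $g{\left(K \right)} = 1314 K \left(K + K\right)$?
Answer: $-9308176272$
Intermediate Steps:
$g{\left(K \right)} = 2628 K^{2}$ ($g{\left(K \right)} = 1314 K 2 K = 2628 K^{2}$)
$- g{\left(1882 \right)} = - 2628 \cdot 1882^{2} = - 2628 \cdot 3541924 = \left(-1\right) 9308176272 = -9308176272$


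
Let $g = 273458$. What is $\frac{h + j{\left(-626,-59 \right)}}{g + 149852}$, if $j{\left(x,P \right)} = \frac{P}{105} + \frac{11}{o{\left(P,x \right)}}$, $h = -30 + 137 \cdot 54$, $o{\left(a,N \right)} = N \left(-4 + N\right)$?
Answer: $\frac{2905570247}{166944997800} \approx 0.017404$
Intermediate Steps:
$h = 7368$ ($h = -30 + 7398 = 7368$)
$j{\left(x,P \right)} = \frac{P}{105} + \frac{11}{x \left(-4 + x\right)}$
$\frac{h + j{\left(-626,-59 \right)}}{g + 149852} = \frac{7368 + \frac{1155 - - 36934 \left(-4 - 626\right)}{105 \left(-626\right) \left(-4 - 626\right)}}{273458 + 149852} = \frac{7368 + \frac{1}{105} \left(- \frac{1}{626}\right) \frac{1}{-630} \left(1155 - \left(-36934\right) \left(-630\right)\right)}{423310} = \left(7368 + \frac{1}{105} \left(- \frac{1}{626}\right) \left(- \frac{1}{630}\right) \left(1155 - 23268420\right)\right) \frac{1}{423310} = \left(7368 + \frac{1}{105} \left(- \frac{1}{626}\right) \left(- \frac{1}{630}\right) \left(-23267265\right)\right) \frac{1}{423310} = \left(7368 - \frac{221593}{394380}\right) \frac{1}{423310} = \frac{2905570247}{394380} \cdot \frac{1}{423310} = \frac{2905570247}{166944997800}$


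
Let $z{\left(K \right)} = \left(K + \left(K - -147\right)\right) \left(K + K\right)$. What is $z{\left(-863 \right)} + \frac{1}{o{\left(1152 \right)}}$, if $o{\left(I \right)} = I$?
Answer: $\frac{3139607809}{1152} \approx 2.7254 \cdot 10^{6}$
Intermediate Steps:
$z{\left(K \right)} = 2 K \left(147 + 2 K\right)$ ($z{\left(K \right)} = \left(K + \left(K + 147\right)\right) 2 K = \left(K + \left(147 + K\right)\right) 2 K = \left(147 + 2 K\right) 2 K = 2 K \left(147 + 2 K\right)$)
$z{\left(-863 \right)} + \frac{1}{o{\left(1152 \right)}} = 2 \left(-863\right) \left(147 + 2 \left(-863\right)\right) + \frac{1}{1152} = 2 \left(-863\right) \left(147 - 1726\right) + \frac{1}{1152} = 2 \left(-863\right) \left(-1579\right) + \frac{1}{1152} = 2725354 + \frac{1}{1152} = \frac{3139607809}{1152}$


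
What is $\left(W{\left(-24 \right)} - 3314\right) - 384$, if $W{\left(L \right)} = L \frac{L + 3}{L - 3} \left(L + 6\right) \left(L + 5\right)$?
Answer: $-10082$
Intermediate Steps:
$W{\left(L \right)} = \frac{L \left(3 + L\right) \left(5 + L\right) \left(6 + L\right)}{-3 + L}$ ($W{\left(L \right)} = L \frac{3 + L}{-3 + L} \left(6 + L\right) \left(5 + L\right) = L \frac{3 + L}{-3 + L} \left(5 + L\right) \left(6 + L\right) = \frac{L \left(3 + L\right)}{-3 + L} \left(5 + L\right) \left(6 + L\right) = \frac{L \left(3 + L\right) \left(5 + L\right) \left(6 + L\right)}{-3 + L}$)
$\left(W{\left(-24 \right)} - 3314\right) - 384 = \left(- \frac{24 \left(90 + \left(-24\right)^{3} + 14 \left(-24\right)^{2} + 63 \left(-24\right)\right)}{-3 - 24} - 3314\right) - 384 = \left(- \frac{24 \left(90 - 13824 + 14 \cdot 576 - 1512\right)}{-27} - 3314\right) - 384 = \left(\left(-24\right) \left(- \frac{1}{27}\right) \left(90 - 13824 + 8064 - 1512\right) - 3314\right) - 384 = \left(\left(-24\right) \left(- \frac{1}{27}\right) \left(-7182\right) - 3314\right) - 384 = \left(-6384 - 3314\right) - 384 = -9698 - 384 = -10082$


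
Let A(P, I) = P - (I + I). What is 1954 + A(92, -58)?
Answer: 2162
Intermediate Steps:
A(P, I) = P - 2*I
1954 + A(92, -58) = 1954 + (92 - 2*(-58)) = 1954 + (92 + 116) = 1954 + 208 = 2162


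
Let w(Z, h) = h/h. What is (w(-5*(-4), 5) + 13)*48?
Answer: 672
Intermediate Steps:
w(Z, h) = 1
(w(-5*(-4), 5) + 13)*48 = (1 + 13)*48 = 14*48 = 672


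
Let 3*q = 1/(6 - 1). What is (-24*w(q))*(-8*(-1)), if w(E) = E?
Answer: -64/5 ≈ -12.800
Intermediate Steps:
q = 1/15 (q = 1/(3*(6 - 1)) = (⅓)/5 = (⅓)*(⅕) = 1/15 ≈ 0.066667)
(-24*w(q))*(-8*(-1)) = (-24*1/15)*(-8*(-1)) = -8/5*8 = -64/5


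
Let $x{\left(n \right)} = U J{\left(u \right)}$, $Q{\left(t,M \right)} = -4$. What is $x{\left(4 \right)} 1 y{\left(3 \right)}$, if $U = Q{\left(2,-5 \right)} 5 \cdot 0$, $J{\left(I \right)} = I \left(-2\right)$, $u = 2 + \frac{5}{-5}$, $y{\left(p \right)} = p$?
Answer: $0$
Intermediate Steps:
$u = 1$ ($u = 2 + 5 \left(- \frac{1}{5}\right) = 2 - 1 = 1$)
$J{\left(I \right)} = - 2 I$
$U = 0$ ($U = \left(-4\right) 5 \cdot 0 = \left(-20\right) 0 = 0$)
$x{\left(n \right)} = 0$ ($x{\left(n \right)} = 0 \left(\left(-2\right) 1\right) = 0 \left(-2\right) = 0$)
$x{\left(4 \right)} 1 y{\left(3 \right)} = 0 \cdot 1 \cdot 3 = 0 \cdot 3 = 0$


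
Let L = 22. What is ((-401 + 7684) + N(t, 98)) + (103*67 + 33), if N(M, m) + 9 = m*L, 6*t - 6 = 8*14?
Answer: 16364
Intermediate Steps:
t = 59/3 (t = 1 + (8*14)/6 = 1 + (1/6)*112 = 1 + 56/3 = 59/3 ≈ 19.667)
N(M, m) = -9 + 22*m (N(M, m) = -9 + m*22 = -9 + 22*m)
((-401 + 7684) + N(t, 98)) + (103*67 + 33) = ((-401 + 7684) + (-9 + 22*98)) + (103*67 + 33) = (7283 + (-9 + 2156)) + (6901 + 33) = (7283 + 2147) + 6934 = 9430 + 6934 = 16364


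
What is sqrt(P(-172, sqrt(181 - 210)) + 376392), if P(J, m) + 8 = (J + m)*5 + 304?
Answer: sqrt(375828 + 5*I*sqrt(29)) ≈ 613.05 + 0.022*I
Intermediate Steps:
P(J, m) = 296 + 5*J + 5*m (P(J, m) = -8 + ((J + m)*5 + 304) = -8 + ((5*J + 5*m) + 304) = -8 + (304 + 5*J + 5*m) = 296 + 5*J + 5*m)
sqrt(P(-172, sqrt(181 - 210)) + 376392) = sqrt((296 + 5*(-172) + 5*sqrt(181 - 210)) + 376392) = sqrt((296 - 860 + 5*sqrt(-29)) + 376392) = sqrt((296 - 860 + 5*(I*sqrt(29))) + 376392) = sqrt((296 - 860 + 5*I*sqrt(29)) + 376392) = sqrt((-564 + 5*I*sqrt(29)) + 376392) = sqrt(375828 + 5*I*sqrt(29))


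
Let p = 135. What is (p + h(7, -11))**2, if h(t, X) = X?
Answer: 15376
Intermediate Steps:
(p + h(7, -11))**2 = (135 - 11)**2 = 124**2 = 15376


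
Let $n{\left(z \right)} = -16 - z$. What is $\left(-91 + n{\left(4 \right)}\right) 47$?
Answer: $-5217$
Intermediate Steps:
$\left(-91 + n{\left(4 \right)}\right) 47 = \left(-91 - 20\right) 47 = \left(-111\right) 47 = -5217$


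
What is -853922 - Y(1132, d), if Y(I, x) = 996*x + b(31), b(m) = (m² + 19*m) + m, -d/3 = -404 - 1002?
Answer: -5056631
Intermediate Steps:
d = 4218 (d = -3*(-404 - 1002) = -3*(-1406) = 4218)
b(m) = m² + 20*m
Y(I, x) = 1581 + 996*x (Y(I, x) = 996*x + 31*(20 + 31) = 996*x + 31*51 = 996*x + 1581 = 1581 + 996*x)
-853922 - Y(1132, d) = -853922 - (1581 + 996*4218) = -853922 - (1581 + 4201128) = -853922 - 1*4202709 = -853922 - 4202709 = -5056631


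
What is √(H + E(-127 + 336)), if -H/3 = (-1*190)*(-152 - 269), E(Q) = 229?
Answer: I*√239741 ≈ 489.63*I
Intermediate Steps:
H = -239970 (H = -3*(-1*190)*(-152 - 269) = -(-570)*(-421) = -3*79990 = -239970)
√(H + E(-127 + 336)) = √(-239970 + 229) = √(-239741) = I*√239741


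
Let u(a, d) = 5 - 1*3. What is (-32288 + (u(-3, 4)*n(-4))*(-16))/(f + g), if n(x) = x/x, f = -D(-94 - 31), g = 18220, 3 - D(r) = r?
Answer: -8080/4523 ≈ -1.7864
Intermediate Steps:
D(r) = 3 - r
f = -128 (f = -(3 - (-94 - 31)) = -(3 - 1*(-125)) = -(3 + 125) = -1*128 = -128)
n(x) = 1
u(a, d) = 2 (u(a, d) = 5 - 3 = 2)
(-32288 + (u(-3, 4)*n(-4))*(-16))/(f + g) = (-32288 + (2*1)*(-16))/(-128 + 18220) = (-32288 + 2*(-16))/18092 = (-32288 - 32)*(1/18092) = -32320*1/18092 = -8080/4523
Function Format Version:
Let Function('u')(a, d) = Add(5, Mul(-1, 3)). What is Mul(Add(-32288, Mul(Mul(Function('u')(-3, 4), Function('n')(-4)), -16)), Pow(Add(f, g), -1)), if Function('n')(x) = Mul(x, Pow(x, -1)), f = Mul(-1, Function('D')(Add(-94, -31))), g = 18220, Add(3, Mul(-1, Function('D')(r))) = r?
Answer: Rational(-8080, 4523) ≈ -1.7864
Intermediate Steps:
Function('D')(r) = Add(3, Mul(-1, r))
f = -128 (f = Mul(-1, Add(3, Mul(-1, Add(-94, -31)))) = Mul(-1, Add(3, Mul(-1, -125))) = Mul(-1, Add(3, 125)) = Mul(-1, 128) = -128)
Function('n')(x) = 1
Function('u')(a, d) = 2 (Function('u')(a, d) = Add(5, -3) = 2)
Mul(Add(-32288, Mul(Mul(Function('u')(-3, 4), Function('n')(-4)), -16)), Pow(Add(f, g), -1)) = Mul(Add(-32288, Mul(Mul(2, 1), -16)), Pow(Add(-128, 18220), -1)) = Mul(Add(-32288, Mul(2, -16)), Pow(18092, -1)) = Mul(Add(-32288, -32), Rational(1, 18092)) = Mul(-32320, Rational(1, 18092)) = Rational(-8080, 4523)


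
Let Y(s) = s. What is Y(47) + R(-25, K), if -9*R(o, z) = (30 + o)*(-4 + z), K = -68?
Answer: 87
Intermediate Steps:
R(o, z) = -(-4 + z)*(30 + o)/9 (R(o, z) = -(30 + o)*(-4 + z)/9 = -(-4 + z)*(30 + o)/9)
Y(47) + R(-25, K) = 47 + (40/3 - 10/3*(-68) + (4/9)*(-25) - 1/9*(-25)*(-68)) = 47 + (40/3 + 680/3 - 100/9 - 1700/9) = 47 + 40 = 87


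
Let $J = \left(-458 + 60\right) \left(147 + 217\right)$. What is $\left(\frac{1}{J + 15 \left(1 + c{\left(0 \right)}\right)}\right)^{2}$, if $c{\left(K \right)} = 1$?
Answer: $\frac{1}{20979204964} \approx 4.7666 \cdot 10^{-11}$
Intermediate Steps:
$J = -144872$ ($J = \left(-398\right) 364 = -144872$)
$\left(\frac{1}{J + 15 \left(1 + c{\left(0 \right)}\right)}\right)^{2} = \left(\frac{1}{-144872 + 15 \left(1 + 1\right)}\right)^{2} = \left(\frac{1}{-144872 + 15 \cdot 2}\right)^{2} = \left(\frac{1}{-144872 + 30}\right)^{2} = \left(\frac{1}{-144842}\right)^{2} = \left(- \frac{1}{144842}\right)^{2} = \frac{1}{20979204964}$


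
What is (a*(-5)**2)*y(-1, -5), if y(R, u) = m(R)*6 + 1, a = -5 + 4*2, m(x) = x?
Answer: -375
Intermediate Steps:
a = 3 (a = -5 + 8 = 3)
y(R, u) = 1 + 6*R (y(R, u) = R*6 + 1 = 6*R + 1 = 1 + 6*R)
(a*(-5)**2)*y(-1, -5) = (3*(-5)**2)*(1 + 6*(-1)) = (3*25)*(1 - 6) = 75*(-5) = -375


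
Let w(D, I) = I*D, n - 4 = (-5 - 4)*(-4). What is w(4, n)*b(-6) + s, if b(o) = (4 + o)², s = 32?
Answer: 672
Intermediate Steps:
n = 40 (n = 4 + (-5 - 4)*(-4) = 4 - 9*(-4) = 4 + 36 = 40)
w(D, I) = D*I
w(4, n)*b(-6) + s = (4*40)*(4 - 6)² + 32 = 160*(-2)² + 32 = 160*4 + 32 = 640 + 32 = 672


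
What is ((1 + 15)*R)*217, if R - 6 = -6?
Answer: 0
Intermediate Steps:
R = 0 (R = 6 - 6 = 0)
((1 + 15)*R)*217 = ((1 + 15)*0)*217 = (16*0)*217 = 0*217 = 0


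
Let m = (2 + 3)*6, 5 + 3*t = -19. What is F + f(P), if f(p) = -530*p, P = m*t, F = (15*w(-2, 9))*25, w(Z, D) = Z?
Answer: 126450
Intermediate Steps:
t = -8 (t = -5/3 + (1/3)*(-19) = -5/3 - 19/3 = -8)
m = 30 (m = 5*6 = 30)
F = -750 (F = (15*(-2))*25 = -30*25 = -750)
P = -240 (P = 30*(-8) = -240)
F + f(P) = -750 - 530*(-240) = -750 + 127200 = 126450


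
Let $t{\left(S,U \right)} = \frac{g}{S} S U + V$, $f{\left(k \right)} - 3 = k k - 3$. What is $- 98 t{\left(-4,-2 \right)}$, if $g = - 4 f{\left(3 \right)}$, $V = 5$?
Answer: $-7546$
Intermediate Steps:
$f{\left(k \right)} = k^{2}$ ($f{\left(k \right)} = 3 + \left(k k - 3\right) = 3 + \left(k^{2} - 3\right) = 3 + \left(-3 + k^{2}\right) = k^{2}$)
$g = -36$ ($g = - 4 \cdot 3^{2} = \left(-4\right) 9 = -36$)
$t{\left(S,U \right)} = 5 - 36 U$ ($t{\left(S,U \right)} = - \frac{36}{S} S U + 5 = - 36 U + 5 = 5 - 36 U$)
$- 98 t{\left(-4,-2 \right)} = - 98 \left(5 - -72\right) = - 98 \left(5 + 72\right) = \left(-98\right) 77 = -7546$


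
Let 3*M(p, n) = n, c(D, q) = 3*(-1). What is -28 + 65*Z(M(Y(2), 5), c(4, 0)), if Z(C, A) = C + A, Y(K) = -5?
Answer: -344/3 ≈ -114.67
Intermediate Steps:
c(D, q) = -3
M(p, n) = n/3
Z(C, A) = A + C
-28 + 65*Z(M(Y(2), 5), c(4, 0)) = -28 + 65*(-3 + (1/3)*5) = -28 + 65*(-3 + 5/3) = -28 + 65*(-4/3) = -28 - 260/3 = -344/3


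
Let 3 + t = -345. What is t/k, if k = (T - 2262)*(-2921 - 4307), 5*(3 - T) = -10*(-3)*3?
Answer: -29/1371513 ≈ -2.1145e-5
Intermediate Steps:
t = -348 (t = -3 - 345 = -348)
T = -15 (T = 3 - (-10*(-3))*3/5 = 3 - (-2*(-15))*3/5 = 3 - 6*3 = 3 - ⅕*90 = 3 - 18 = -15)
k = 16458156 (k = (-15 - 2262)*(-2921 - 4307) = -2277*(-7228) = 16458156)
t/k = -348/16458156 = -348*1/16458156 = -29/1371513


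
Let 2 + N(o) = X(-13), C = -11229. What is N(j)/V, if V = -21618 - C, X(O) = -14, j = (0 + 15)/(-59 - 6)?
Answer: 16/10389 ≈ 0.0015401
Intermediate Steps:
j = -3/13 (j = 15/(-65) = 15*(-1/65) = -3/13 ≈ -0.23077)
N(o) = -16 (N(o) = -2 - 14 = -16)
V = -10389 (V = -21618 - 1*(-11229) = -21618 + 11229 = -10389)
N(j)/V = -16/(-10389) = -16*(-1/10389) = 16/10389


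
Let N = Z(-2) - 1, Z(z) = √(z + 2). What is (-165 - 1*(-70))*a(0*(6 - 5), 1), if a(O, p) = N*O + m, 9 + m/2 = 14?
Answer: -950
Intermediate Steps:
Z(z) = √(2 + z)
m = 10 (m = -18 + 2*14 = -18 + 28 = 10)
N = -1 (N = √(2 - 2) - 1 = √0 - 1 = 0 - 1 = -1)
a(O, p) = 10 - O (a(O, p) = -O + 10 = 10 - O)
(-165 - 1*(-70))*a(0*(6 - 5), 1) = (-165 - 1*(-70))*(10 - 0*(6 - 5)) = (-165 + 70)*(10 - 0) = -95*(10 - 1*0) = -95*(10 + 0) = -95*10 = -950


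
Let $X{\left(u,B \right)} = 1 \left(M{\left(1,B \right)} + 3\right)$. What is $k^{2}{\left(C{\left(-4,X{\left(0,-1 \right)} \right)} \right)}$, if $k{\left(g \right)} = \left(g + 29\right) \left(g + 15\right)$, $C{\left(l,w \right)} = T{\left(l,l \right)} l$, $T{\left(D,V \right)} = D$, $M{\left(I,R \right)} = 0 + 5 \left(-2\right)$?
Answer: $1946025$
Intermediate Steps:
$M{\left(I,R \right)} = -10$ ($M{\left(I,R \right)} = 0 - 10 = -10$)
$X{\left(u,B \right)} = -7$ ($X{\left(u,B \right)} = 1 \left(-10 + 3\right) = 1 \left(-7\right) = -7$)
$C{\left(l,w \right)} = l^{2}$ ($C{\left(l,w \right)} = l l = l^{2}$)
$k{\left(g \right)} = \left(15 + g\right) \left(29 + g\right)$ ($k{\left(g \right)} = \left(29 + g\right) \left(15 + g\right) = \left(15 + g\right) \left(29 + g\right)$)
$k^{2}{\left(C{\left(-4,X{\left(0,-1 \right)} \right)} \right)} = \left(435 + \left(\left(-4\right)^{2}\right)^{2} + 44 \left(-4\right)^{2}\right)^{2} = \left(435 + 16^{2} + 44 \cdot 16\right)^{2} = \left(435 + 256 + 704\right)^{2} = 1395^{2} = 1946025$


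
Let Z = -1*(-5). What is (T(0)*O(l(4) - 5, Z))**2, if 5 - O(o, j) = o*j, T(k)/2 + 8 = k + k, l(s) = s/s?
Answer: 160000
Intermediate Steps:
l(s) = 1
Z = 5
T(k) = -16 + 4*k (T(k) = -16 + 2*(k + k) = -16 + 2*(2*k) = -16 + 4*k)
O(o, j) = 5 - j*o (O(o, j) = 5 - o*j = 5 - j*o)
(T(0)*O(l(4) - 5, Z))**2 = ((-16 + 4*0)*(5 - 1*5*(1 - 5)))**2 = ((-16 + 0)*(5 - 1*5*(-4)))**2 = (-16*(5 + 20))**2 = (-16*25)**2 = (-400)**2 = 160000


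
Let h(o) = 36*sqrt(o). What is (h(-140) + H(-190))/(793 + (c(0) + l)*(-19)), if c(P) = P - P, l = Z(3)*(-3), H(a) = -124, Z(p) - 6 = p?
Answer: -62/653 + 36*I*sqrt(35)/653 ≈ -0.094946 + 0.32615*I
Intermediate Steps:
Z(p) = 6 + p
l = -27 (l = (6 + 3)*(-3) = 9*(-3) = -27)
c(P) = 0
(h(-140) + H(-190))/(793 + (c(0) + l)*(-19)) = (36*sqrt(-140) - 124)/(793 + (0 - 27)*(-19)) = (36*(2*I*sqrt(35)) - 124)/(793 - 27*(-19)) = (72*I*sqrt(35) - 124)/(793 + 513) = (-124 + 72*I*sqrt(35))/1306 = (-124 + 72*I*sqrt(35))*(1/1306) = -62/653 + 36*I*sqrt(35)/653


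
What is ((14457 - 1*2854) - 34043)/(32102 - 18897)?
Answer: -4488/2641 ≈ -1.6994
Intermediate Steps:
((14457 - 1*2854) - 34043)/(32102 - 18897) = ((14457 - 2854) - 34043)/13205 = (11603 - 34043)*(1/13205) = -22440*1/13205 = -4488/2641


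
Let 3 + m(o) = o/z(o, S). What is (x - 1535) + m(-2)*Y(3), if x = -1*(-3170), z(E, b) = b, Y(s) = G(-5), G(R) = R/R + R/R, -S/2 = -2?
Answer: 1628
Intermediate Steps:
S = 4 (S = -2*(-2) = 4)
G(R) = 2 (G(R) = 1 + 1 = 2)
Y(s) = 2
x = 3170
m(o) = -3 + o/4
(x - 1535) + m(-2)*Y(3) = (3170 - 1535) + (-3 + (1/4)*(-2))*2 = 1635 + (-3 - 1/2)*2 = 1635 - 7/2*2 = 1635 - 7 = 1628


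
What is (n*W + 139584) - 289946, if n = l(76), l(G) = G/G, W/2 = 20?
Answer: -150322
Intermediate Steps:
W = 40 (W = 2*20 = 40)
l(G) = 1
n = 1
(n*W + 139584) - 289946 = (1*40 + 139584) - 289946 = (40 + 139584) - 289946 = 139624 - 289946 = -150322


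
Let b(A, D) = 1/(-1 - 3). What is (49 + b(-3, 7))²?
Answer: 38025/16 ≈ 2376.6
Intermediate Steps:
b(A, D) = -¼ (b(A, D) = 1/(-4) = -¼)
(49 + b(-3, 7))² = (49 - ¼)² = (195/4)² = 38025/16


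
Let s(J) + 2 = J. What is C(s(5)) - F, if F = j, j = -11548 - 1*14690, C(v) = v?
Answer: 26241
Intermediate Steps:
s(J) = -2 + J
j = -26238 (j = -11548 - 14690 = -26238)
F = -26238
C(s(5)) - F = (-2 + 5) - 1*(-26238) = 3 + 26238 = 26241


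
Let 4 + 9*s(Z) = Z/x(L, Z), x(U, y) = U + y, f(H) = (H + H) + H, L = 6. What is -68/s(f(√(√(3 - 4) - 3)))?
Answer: 704412/4181 - 14688*I/4181 + 55692*√(-3 + I)/4181 + 5508*I*√(-3 + I)/4181 ≈ 169.96 + 20.243*I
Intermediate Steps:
f(H) = 3*H (f(H) = 2*H + H = 3*H)
s(Z) = -4/9 + Z/(9*(6 + Z)) (s(Z) = -4/9 + (Z/(6 + Z))/9 = -4/9 + Z/(9*(6 + Z)))
-68/s(f(√(√(3 - 4) - 3))) = -68*3*(6 + 3*√(√(3 - 4) - 3))/(-8 - 3*√(√(3 - 4) - 3)) = -68*3*(6 + 3*√(√(-1) - 3))/(-8 - 3*√(√(-1) - 3)) = -68*3*(6 + 3*√(I - 3))/(-8 - 3*√(I - 3)) = -68*3*(6 + 3*√(-3 + I))/(-8 - 3*√(-3 + I)) = -204*(6 + 3*√(-3 + I))/(-8 - 3*√(-3 + I))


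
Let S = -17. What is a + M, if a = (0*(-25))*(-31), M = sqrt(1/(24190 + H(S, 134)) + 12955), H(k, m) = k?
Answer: 16*sqrt(29570492478)/24173 ≈ 113.82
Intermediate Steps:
M = 16*sqrt(29570492478)/24173 (M = sqrt(1/(24190 - 17) + 12955) = sqrt(1/24173 + 12955) = sqrt(313161216/24173) = 16*sqrt(29570492478)/24173 ≈ 113.82)
a = 0 (a = 0*(-31) = 0)
a + M = 0 + 16*sqrt(29570492478)/24173 = 16*sqrt(29570492478)/24173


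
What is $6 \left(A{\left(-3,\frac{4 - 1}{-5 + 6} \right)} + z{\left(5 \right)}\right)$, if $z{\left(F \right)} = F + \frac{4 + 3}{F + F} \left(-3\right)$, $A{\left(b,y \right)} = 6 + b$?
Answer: $\frac{177}{5} \approx 35.4$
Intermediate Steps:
$z{\left(F \right)} = F - \frac{21}{2 F}$ ($z{\left(F \right)} = F + \frac{7}{2 F} \left(-3\right) = F - \frac{21}{2 F}$)
$6 \left(A{\left(-3,\frac{4 - 1}{-5 + 6} \right)} + z{\left(5 \right)}\right) = 6 \left(\left(6 - 3\right) + \left(5 - \frac{21}{2 \cdot 5}\right)\right) = 6 \left(3 + \left(5 - \frac{21}{10}\right)\right) = 6 \left(3 + \frac{29}{10}\right) = 6 \cdot \frac{59}{10} = \frac{177}{5}$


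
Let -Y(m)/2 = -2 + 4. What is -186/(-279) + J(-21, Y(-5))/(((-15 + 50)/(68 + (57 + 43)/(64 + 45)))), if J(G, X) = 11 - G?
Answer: 728782/11445 ≈ 63.677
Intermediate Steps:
Y(m) = -4 (Y(m) = -2*(-2 + 4) = -2*2 = -4)
-186/(-279) + J(-21, Y(-5))/(((-15 + 50)/(68 + (57 + 43)/(64 + 45)))) = -186/(-279) + (11 - 1*(-21))/(((-15 + 50)/(68 + (57 + 43)/(64 + 45)))) = -186*(-1/279) + (11 + 21)/((35/(68 + 100/109))) = 2/3 + 32/((35/(68 + 100*(1/109)))) = 2/3 + 32/((35/(68 + 100/109))) = 2/3 + 32/((35/(7512/109))) = 2/3 + 32/((35*(109/7512))) = 2/3 + 32/(3815/7512) = 2/3 + 32*(7512/3815) = 2/3 + 240384/3815 = 728782/11445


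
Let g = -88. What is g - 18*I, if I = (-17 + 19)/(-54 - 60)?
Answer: -1666/19 ≈ -87.684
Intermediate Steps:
I = -1/57 (I = 2/(-114) = 2*(-1/114) = -1/57 ≈ -0.017544)
g - 18*I = -88 - 18*(-1/57) = -88 + 6/19 = -1666/19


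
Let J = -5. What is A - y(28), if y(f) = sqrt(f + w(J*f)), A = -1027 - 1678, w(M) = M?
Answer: -2705 - 4*I*sqrt(7) ≈ -2705.0 - 10.583*I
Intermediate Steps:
A = -2705
y(f) = 2*sqrt(-f) (y(f) = sqrt(f - 5*f) = sqrt(-4*f) = 2*sqrt(-f))
A - y(28) = -2705 - 2*sqrt(-1*28) = -2705 - 2*sqrt(-28) = -2705 - 2*2*I*sqrt(7) = -2705 - 4*I*sqrt(7)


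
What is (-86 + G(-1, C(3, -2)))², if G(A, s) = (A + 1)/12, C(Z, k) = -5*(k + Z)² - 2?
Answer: 7396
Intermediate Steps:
C(Z, k) = -2 - 5*(Z + k)² (C(Z, k) = -5*(Z + k)² - 2 = -2 - 5*(Z + k)²)
G(A, s) = 1/12 + A/12 (G(A, s) = (1 + A)*(1/12) = 1/12 + A/12)
(-86 + G(-1, C(3, -2)))² = (-86 + (1/12 + (1/12)*(-1)))² = (-86 + (1/12 - 1/12))² = (-86 + 0)² = (-86)² = 7396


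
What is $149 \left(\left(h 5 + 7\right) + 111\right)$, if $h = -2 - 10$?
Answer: $8642$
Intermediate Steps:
$h = -12$ ($h = -2 - 10 = -12$)
$149 \left(\left(h 5 + 7\right) + 111\right) = 149 \left(\left(\left(-12\right) 5 + 7\right) + 111\right) = 149 \left(\left(-60 + 7\right) + 111\right) = 149 \left(-53 + 111\right) = 149 \cdot 58 = 8642$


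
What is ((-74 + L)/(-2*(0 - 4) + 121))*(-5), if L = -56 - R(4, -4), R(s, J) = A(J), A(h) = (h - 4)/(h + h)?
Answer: 655/129 ≈ 5.0775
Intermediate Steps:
A(h) = (-4 + h)/(2*h) (A(h) = (-4 + h)/((2*h)) = (-4 + h)*(1/(2*h)) = (-4 + h)/(2*h))
R(s, J) = (-4 + J)/(2*J)
L = -57 (L = -56 - (-4 - 4)/(2*(-4)) = -56 - (-1)*(-8)/(2*4) = -56 - 1*1 = -56 - 1 = -57)
((-74 + L)/(-2*(0 - 4) + 121))*(-5) = ((-74 - 57)/(-2*(0 - 4) + 121))*(-5) = -131/(-2*(-4) + 121)*(-5) = -131/(8 + 121)*(-5) = -131/129*(-5) = 655/129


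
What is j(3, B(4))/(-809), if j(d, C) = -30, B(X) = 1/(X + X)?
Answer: 30/809 ≈ 0.037083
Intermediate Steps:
B(X) = 1/(2*X)
j(3, B(4))/(-809) = -30/(-809) = -30*(-1/809) = 30/809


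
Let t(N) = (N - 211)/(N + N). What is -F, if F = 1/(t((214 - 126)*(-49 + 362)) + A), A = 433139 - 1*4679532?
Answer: 55088/233925270251 ≈ 2.3549e-7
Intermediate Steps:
t(N) = (-211 + N)/(2*N) (t(N) = (-211 + N)/((2*N)) = (-211 + N)*(1/(2*N)) = (-211 + N)/(2*N))
A = -4246393 (A = 433139 - 4679532 = -4246393)
F = -55088/233925270251 (F = 1/((-211 + (214 - 126)*(-49 + 362))/(2*(((214 - 126)*(-49 + 362)))) - 4246393) = 1/((-211 + 88*313)/(2*((88*313))) - 4246393) = 1/((1/2)*(-211 + 27544)/27544 - 4246393) = 1/((1/2)*(1/27544)*27333 - 4246393) = 1/(27333/55088 - 4246393) = 1/(-233925270251/55088) = -55088/233925270251 ≈ -2.3549e-7)
-F = -1*(-55088/233925270251) = 55088/233925270251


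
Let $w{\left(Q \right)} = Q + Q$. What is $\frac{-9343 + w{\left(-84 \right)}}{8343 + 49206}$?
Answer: $- \frac{9511}{57549} \approx -0.16527$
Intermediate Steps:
$w{\left(Q \right)} = 2 Q$
$\frac{-9343 + w{\left(-84 \right)}}{8343 + 49206} = \frac{-9343 + 2 \left(-84\right)}{8343 + 49206} = \frac{-9343 - 168}{57549} = \left(-9511\right) \frac{1}{57549} = - \frac{9511}{57549}$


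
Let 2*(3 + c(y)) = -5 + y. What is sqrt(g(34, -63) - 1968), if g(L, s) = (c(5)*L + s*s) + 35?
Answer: sqrt(1934) ≈ 43.977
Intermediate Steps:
c(y) = -11/2 + y/2 (c(y) = -3 + (-5 + y)/2 = -3 + (-5/2 + y/2) = -11/2 + y/2)
g(L, s) = 35 + s**2 - 3*L (g(L, s) = ((-11/2 + (1/2)*5)*L + s*s) + 35 = ((-11/2 + 5/2)*L + s**2) + 35 = (-3*L + s**2) + 35 = (s**2 - 3*L) + 35 = 35 + s**2 - 3*L)
sqrt(g(34, -63) - 1968) = sqrt((35 + (-63)**2 - 3*34) - 1968) = sqrt((35 + 3969 - 102) - 1968) = sqrt(3902 - 1968) = sqrt(1934)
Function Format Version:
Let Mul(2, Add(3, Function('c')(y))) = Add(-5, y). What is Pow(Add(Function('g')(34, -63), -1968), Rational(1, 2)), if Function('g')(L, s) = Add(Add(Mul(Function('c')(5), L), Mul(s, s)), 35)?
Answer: Pow(1934, Rational(1, 2)) ≈ 43.977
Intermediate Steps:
Function('c')(y) = Add(Rational(-11, 2), Mul(Rational(1, 2), y)) (Function('c')(y) = Add(-3, Mul(Rational(1, 2), Add(-5, y))) = Add(-3, Add(Rational(-5, 2), Mul(Rational(1, 2), y))) = Add(Rational(-11, 2), Mul(Rational(1, 2), y)))
Function('g')(L, s) = Add(35, Pow(s, 2), Mul(-3, L)) (Function('g')(L, s) = Add(Add(Mul(Add(Rational(-11, 2), Mul(Rational(1, 2), 5)), L), Mul(s, s)), 35) = Add(Add(Mul(Add(Rational(-11, 2), Rational(5, 2)), L), Pow(s, 2)), 35) = Add(Add(Mul(-3, L), Pow(s, 2)), 35) = Add(Add(Pow(s, 2), Mul(-3, L)), 35) = Add(35, Pow(s, 2), Mul(-3, L)))
Pow(Add(Function('g')(34, -63), -1968), Rational(1, 2)) = Pow(Add(Add(35, Pow(-63, 2), Mul(-3, 34)), -1968), Rational(1, 2)) = Pow(Add(Add(35, 3969, -102), -1968), Rational(1, 2)) = Pow(Add(3902, -1968), Rational(1, 2)) = Pow(1934, Rational(1, 2))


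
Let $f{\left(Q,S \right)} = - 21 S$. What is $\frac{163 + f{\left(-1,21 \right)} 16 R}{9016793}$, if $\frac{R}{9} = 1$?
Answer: $- \frac{63341}{9016793} \approx -0.0070248$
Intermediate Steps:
$R = 9$ ($R = 9 \cdot 1 = 9$)
$\frac{163 + f{\left(-1,21 \right)} 16 R}{9016793} = \frac{163 + \left(-21\right) 21 \cdot 16 \cdot 9}{9016793} = \left(163 - 63504\right) \frac{1}{9016793} = \left(-63341\right) \frac{1}{9016793} = - \frac{63341}{9016793}$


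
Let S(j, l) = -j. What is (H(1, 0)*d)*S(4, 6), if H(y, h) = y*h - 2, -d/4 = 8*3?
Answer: -768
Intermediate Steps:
d = -96 (d = -32*3 = -4*24 = -96)
H(y, h) = -2 + h*y (H(y, h) = h*y - 2 = -2 + h*y)
(H(1, 0)*d)*S(4, 6) = ((-2 + 0*1)*(-96))*(-1*4) = ((-2 + 0)*(-96))*(-4) = -2*(-96)*(-4) = 192*(-4) = -768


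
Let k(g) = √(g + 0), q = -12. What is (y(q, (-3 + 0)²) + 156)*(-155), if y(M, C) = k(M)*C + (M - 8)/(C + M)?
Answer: -75640/3 - 2790*I*√3 ≈ -25213.0 - 4832.4*I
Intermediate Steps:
k(g) = √g
y(M, C) = C*√M + (-8 + M)/(C + M) (y(M, C) = √M*C + (M - 8)/(C + M) = C*√M + (-8 + M)/(C + M))
(y(q, (-3 + 0)²) + 156)*(-155) = ((-8 - 12 + (-3 + 0)²*(-12)^(3/2) + ((-3 + 0)²)²*√(-12))/((-3 + 0)² - 12) + 156)*(-155) = ((-8 - 12 + (-3)²*(-24*I*√3) + ((-3)²)²*(2*I*√3))/((-3)² - 12) + 156)*(-155) = ((-8 - 12 + 9*(-24*I*√3) + 9²*(2*I*√3))/(9 - 12) + 156)*(-155) = ((-8 - 12 - 216*I*√3 + 81*(2*I*√3))/(-3) + 156)*(-155) = (-(-8 - 12 - 216*I*√3 + 162*I*√3)/3 + 156)*(-155) = (-(-20 - 54*I*√3)/3 + 156)*(-155) = ((20/3 + 18*I*√3) + 156)*(-155) = (488/3 + 18*I*√3)*(-155) = -75640/3 - 2790*I*√3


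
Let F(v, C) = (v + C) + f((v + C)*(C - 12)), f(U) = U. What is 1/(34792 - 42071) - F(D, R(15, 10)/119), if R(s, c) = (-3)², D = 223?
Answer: 251196820039/103077919 ≈ 2437.0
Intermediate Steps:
R(s, c) = 9
F(v, C) = C + v + (-12 + C)*(C + v) (F(v, C) = (v + C) + (v + C)*(C - 12) = (C + v) + (C + v)*(-12 + C) = (C + v) + (-12 + C)*(C + v) = C + v + (-12 + C)*(C + v))
1/(34792 - 42071) - F(D, R(15, 10)/119) = 1/(34792 - 42071) - ((9/119)² - 99/119 - 11*223 + (9/119)*223) = 1/(-7279) - ((9*(1/119))² - 99/119 - 2453 + (9*(1/119))*223) = -1/7279 - ((9/119)² - 11*9/119 - 2453 + (9/119)*223) = -1/7279 - (81/14161 - 99/119 - 2453 + 2007/119) = -1/7279 - 1*(-34509800/14161) = -1/7279 + 34509800/14161 = 251196820039/103077919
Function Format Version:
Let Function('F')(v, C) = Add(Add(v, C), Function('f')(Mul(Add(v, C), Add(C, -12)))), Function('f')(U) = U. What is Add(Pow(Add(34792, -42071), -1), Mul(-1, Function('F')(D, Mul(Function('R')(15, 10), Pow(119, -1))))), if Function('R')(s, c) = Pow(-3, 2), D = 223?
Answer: Rational(251196820039, 103077919) ≈ 2437.0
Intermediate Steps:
Function('R')(s, c) = 9
Function('F')(v, C) = Add(C, v, Mul(Add(-12, C), Add(C, v))) (Function('F')(v, C) = Add(Add(v, C), Mul(Add(v, C), Add(C, -12))) = Add(Add(C, v), Mul(Add(C, v), Add(-12, C))) = Add(Add(C, v), Mul(Add(-12, C), Add(C, v))) = Add(C, v, Mul(Add(-12, C), Add(C, v))))
Add(Pow(Add(34792, -42071), -1), Mul(-1, Function('F')(D, Mul(Function('R')(15, 10), Pow(119, -1))))) = Add(Pow(Add(34792, -42071), -1), Mul(-1, Add(Pow(Mul(9, Pow(119, -1)), 2), Mul(-11, Mul(9, Pow(119, -1))), Mul(-11, 223), Mul(Mul(9, Pow(119, -1)), 223)))) = Add(Pow(-7279, -1), Mul(-1, Add(Pow(Mul(9, Rational(1, 119)), 2), Mul(-11, Mul(9, Rational(1, 119))), -2453, Mul(Mul(9, Rational(1, 119)), 223)))) = Add(Rational(-1, 7279), Mul(-1, Add(Pow(Rational(9, 119), 2), Mul(-11, Rational(9, 119)), -2453, Mul(Rational(9, 119), 223)))) = Add(Rational(-1, 7279), Mul(-1, Add(Rational(81, 14161), Rational(-99, 119), -2453, Rational(2007, 119)))) = Add(Rational(-1, 7279), Mul(-1, Rational(-34509800, 14161))) = Add(Rational(-1, 7279), Rational(34509800, 14161)) = Rational(251196820039, 103077919)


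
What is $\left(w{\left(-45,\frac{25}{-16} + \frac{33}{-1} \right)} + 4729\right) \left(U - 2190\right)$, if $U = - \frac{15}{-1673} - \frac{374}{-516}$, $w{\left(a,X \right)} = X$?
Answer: $- \frac{23659007059343}{2302048} \approx -1.0277 \cdot 10^{7}$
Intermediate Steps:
$U = \frac{316721}{431634}$ ($U = \left(-15\right) \left(- \frac{1}{1673}\right) - - \frac{187}{258} = \frac{15}{1673} + \frac{187}{258} = \frac{316721}{431634} \approx 0.73377$)
$\left(w{\left(-45,\frac{25}{-16} + \frac{33}{-1} \right)} + 4729\right) \left(U - 2190\right) = \left(\left(\frac{25}{-16} + \frac{33}{-1}\right) + 4729\right) \left(\frac{316721}{431634} - 2190\right) = \left(\left(25 \left(- \frac{1}{16}\right) + 33 \left(-1\right)\right) + 4729\right) \left(- \frac{944961739}{431634}\right) = \left(\left(- \frac{25}{16} - 33\right) + 4729\right) \left(- \frac{944961739}{431634}\right) = \left(- \frac{553}{16} + 4729\right) \left(- \frac{944961739}{431634}\right) = \frac{75111}{16} \left(- \frac{944961739}{431634}\right) = - \frac{23659007059343}{2302048}$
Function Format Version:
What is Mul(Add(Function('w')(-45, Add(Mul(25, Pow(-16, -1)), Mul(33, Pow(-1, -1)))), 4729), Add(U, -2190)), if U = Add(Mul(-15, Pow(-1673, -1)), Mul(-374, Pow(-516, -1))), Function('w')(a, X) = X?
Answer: Rational(-23659007059343, 2302048) ≈ -1.0277e+7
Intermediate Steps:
U = Rational(316721, 431634) (U = Add(Mul(-15, Rational(-1, 1673)), Mul(-374, Rational(-1, 516))) = Add(Rational(15, 1673), Rational(187, 258)) = Rational(316721, 431634) ≈ 0.73377)
Mul(Add(Function('w')(-45, Add(Mul(25, Pow(-16, -1)), Mul(33, Pow(-1, -1)))), 4729), Add(U, -2190)) = Mul(Add(Add(Mul(25, Pow(-16, -1)), Mul(33, Pow(-1, -1))), 4729), Add(Rational(316721, 431634), -2190)) = Mul(Add(Add(Mul(25, Rational(-1, 16)), Mul(33, -1)), 4729), Rational(-944961739, 431634)) = Mul(Add(Add(Rational(-25, 16), -33), 4729), Rational(-944961739, 431634)) = Mul(Add(Rational(-553, 16), 4729), Rational(-944961739, 431634)) = Mul(Rational(75111, 16), Rational(-944961739, 431634)) = Rational(-23659007059343, 2302048)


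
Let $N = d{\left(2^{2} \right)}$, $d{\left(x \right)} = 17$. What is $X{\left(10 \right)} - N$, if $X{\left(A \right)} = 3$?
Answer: $-14$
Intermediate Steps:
$N = 17$
$X{\left(10 \right)} - N = 3 - 17 = -14$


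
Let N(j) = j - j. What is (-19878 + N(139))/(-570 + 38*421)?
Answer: -9939/7714 ≈ -1.2884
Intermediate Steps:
N(j) = 0
(-19878 + N(139))/(-570 + 38*421) = (-19878 + 0)/(-570 + 38*421) = -19878/(-570 + 15998) = -19878/15428 = -19878*1/15428 = -9939/7714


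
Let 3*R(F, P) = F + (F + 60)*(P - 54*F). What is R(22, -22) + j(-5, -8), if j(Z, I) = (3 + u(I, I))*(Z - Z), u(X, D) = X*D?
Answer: -33066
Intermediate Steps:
R(F, P) = F/3 + (60 + F)*(P - 54*F)/3 (R(F, P) = (F + (F + 60)*(P - 54*F))/3 = (F + (60 + F)*(P - 54*F))/3 = F/3 + (60 + F)*(P - 54*F)/3)
u(X, D) = D*X
j(Z, I) = 0 (j(Z, I) = (3 + I*I)*(Z - Z) = (3 + I²)*0 = 0)
R(22, -22) + j(-5, -8) = (-18*22² + 20*(-22) - 3239/3*22 + (⅓)*22*(-22)) + 0 = (-18*484 - 440 - 71258/3 - 484/3) + 0 = (-8712 - 440 - 71258/3 - 484/3) + 0 = -33066 + 0 = -33066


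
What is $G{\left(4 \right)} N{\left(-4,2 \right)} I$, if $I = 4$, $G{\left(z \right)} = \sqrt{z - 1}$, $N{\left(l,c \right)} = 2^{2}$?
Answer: $16 \sqrt{3} \approx 27.713$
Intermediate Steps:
$N{\left(l,c \right)} = 4$
$G{\left(z \right)} = \sqrt{-1 + z}$
$G{\left(4 \right)} N{\left(-4,2 \right)} I = \sqrt{-1 + 4} \cdot 4 \cdot 4 = \sqrt{3} \cdot 4 \cdot 4 = 4 \sqrt{3} \cdot 4 = 16 \sqrt{3}$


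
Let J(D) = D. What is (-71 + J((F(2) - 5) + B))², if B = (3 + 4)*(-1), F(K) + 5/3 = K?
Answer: 61504/9 ≈ 6833.8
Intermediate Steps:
F(K) = -5/3 + K
B = -7 (B = 7*(-1) = -7)
(-71 + J((F(2) - 5) + B))² = (-71 + (((-5/3 + 2) - 5) - 7))² = (-71 + ((⅓ - 5) - 7))² = (-71 + (-14/3 - 7))² = (-71 - 35/3)² = (-248/3)² = 61504/9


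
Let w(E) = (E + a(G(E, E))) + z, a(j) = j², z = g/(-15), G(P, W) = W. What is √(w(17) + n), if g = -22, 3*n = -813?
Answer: √8205/15 ≈ 6.0388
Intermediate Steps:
n = -271 (n = (⅓)*(-813) = -271)
z = 22/15 (z = -22/(-15) = -22*(-1/15) = 22/15 ≈ 1.4667)
w(E) = 22/15 + E + E² (w(E) = (E + E²) + 22/15 = 22/15 + E + E²)
√(w(17) + n) = √((22/15 + 17 + 17²) - 271) = √((22/15 + 17 + 289) - 271) = √(4612/15 - 271) = √(547/15) = √8205/15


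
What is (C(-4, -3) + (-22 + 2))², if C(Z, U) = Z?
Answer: 576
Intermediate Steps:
(C(-4, -3) + (-22 + 2))² = (-4 + (-22 + 2))² = (-4 - 20)² = (-24)² = 576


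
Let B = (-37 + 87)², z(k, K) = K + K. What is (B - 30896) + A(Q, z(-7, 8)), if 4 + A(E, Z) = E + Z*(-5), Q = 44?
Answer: -28436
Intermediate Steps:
z(k, K) = 2*K
A(E, Z) = -4 + E - 5*Z (A(E, Z) = -4 + (E + Z*(-5)) = -4 + (E - 5*Z) = -4 + E - 5*Z)
B = 2500 (B = 50² = 2500)
(B - 30896) + A(Q, z(-7, 8)) = (2500 - 30896) + (-4 + 44 - 10*8) = -28396 + (-4 + 44 - 5*16) = -28396 + (-4 + 44 - 80) = -28396 - 40 = -28436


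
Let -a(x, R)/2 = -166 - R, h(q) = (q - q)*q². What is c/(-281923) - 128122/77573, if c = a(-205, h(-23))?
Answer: -36146292842/21869612879 ≈ -1.6528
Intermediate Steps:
h(q) = 0 (h(q) = 0*q² = 0)
a(x, R) = 332 + 2*R (a(x, R) = -2*(-166 - R) = 332 + 2*R)
c = 332 (c = 332 + 2*0 = 332 + 0 = 332)
c/(-281923) - 128122/77573 = 332/(-281923) - 128122/77573 = 332*(-1/281923) - 128122*1/77573 = -332/281923 - 128122/77573 = -36146292842/21869612879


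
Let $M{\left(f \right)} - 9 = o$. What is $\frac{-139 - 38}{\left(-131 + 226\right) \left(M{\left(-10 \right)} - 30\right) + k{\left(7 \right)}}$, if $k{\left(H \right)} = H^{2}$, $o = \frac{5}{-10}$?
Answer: $\frac{118}{1329} \approx 0.088789$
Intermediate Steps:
$o = - \frac{1}{2}$ ($o = 5 \left(- \frac{1}{10}\right) = - \frac{1}{2} \approx -0.5$)
$M{\left(f \right)} = \frac{17}{2}$ ($M{\left(f \right)} = 9 - \frac{1}{2} = \frac{17}{2}$)
$\frac{-139 - 38}{\left(-131 + 226\right) \left(M{\left(-10 \right)} - 30\right) + k{\left(7 \right)}} = \frac{-139 - 38}{\left(-131 + 226\right) \left(\frac{17}{2} - 30\right) + 7^{2}} = - \frac{177}{95 \left(- \frac{43}{2}\right) + 49} = - \frac{177}{- \frac{4085}{2} + 49} = - \frac{177}{- \frac{3987}{2}} = \left(-177\right) \left(- \frac{2}{3987}\right) = \frac{118}{1329}$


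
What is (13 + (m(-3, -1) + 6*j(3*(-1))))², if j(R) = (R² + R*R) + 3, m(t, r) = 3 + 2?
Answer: 20736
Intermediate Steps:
m(t, r) = 5
j(R) = 3 + 2*R² (j(R) = (R² + R²) + 3 = 2*R² + 3 = 3 + 2*R²)
(13 + (m(-3, -1) + 6*j(3*(-1))))² = (13 + (5 + 6*(3 + 2*(3*(-1))²)))² = (13 + (5 + 6*(3 + 2*(-3)²)))² = (13 + (5 + 6*(3 + 2*9)))² = (13 + (5 + 6*(3 + 18)))² = (13 + (5 + 6*21))² = (13 + (5 + 126))² = (13 + 131)² = 144² = 20736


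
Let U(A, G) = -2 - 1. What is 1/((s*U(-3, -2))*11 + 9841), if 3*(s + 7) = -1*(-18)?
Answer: 1/9874 ≈ 0.00010128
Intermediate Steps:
U(A, G) = -3
s = -1 (s = -7 + (-1*(-18))/3 = -7 + (⅓)*18 = -7 + 6 = -1)
1/((s*U(-3, -2))*11 + 9841) = 1/(-1*(-3)*11 + 9841) = 1/(3*11 + 9841) = 1/(33 + 9841) = 1/9874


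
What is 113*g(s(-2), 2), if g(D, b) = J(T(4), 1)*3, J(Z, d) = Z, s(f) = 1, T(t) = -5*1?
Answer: -1695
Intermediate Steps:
T(t) = -5
g(D, b) = -15 (g(D, b) = -5*3 = -15)
113*g(s(-2), 2) = 113*(-15) = -1695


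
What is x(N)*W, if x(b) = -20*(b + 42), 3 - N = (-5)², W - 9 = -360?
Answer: 140400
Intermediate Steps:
W = -351 (W = 9 - 360 = -351)
N = -22 (N = 3 - 1*(-5)² = 3 - 1*25 = 3 - 25 = -22)
x(b) = -840 - 20*b (x(b) = -20*(42 + b) = -840 - 20*b)
x(N)*W = (-840 - 20*(-22))*(-351) = (-840 + 440)*(-351) = -400*(-351) = 140400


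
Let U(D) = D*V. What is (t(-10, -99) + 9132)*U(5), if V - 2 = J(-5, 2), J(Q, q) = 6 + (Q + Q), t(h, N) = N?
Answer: -90330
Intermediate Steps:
J(Q, q) = 6 + 2*Q
V = -2 (V = 2 + (6 + 2*(-5)) = 2 + (6 - 10) = 2 - 4 = -2)
U(D) = -2*D (U(D) = D*(-2) = -2*D)
(t(-10, -99) + 9132)*U(5) = (-99 + 9132)*(-2*5) = 9033*(-10) = -90330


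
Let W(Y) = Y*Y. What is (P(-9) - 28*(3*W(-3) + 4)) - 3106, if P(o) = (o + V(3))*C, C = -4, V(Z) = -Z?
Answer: -3926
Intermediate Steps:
W(Y) = Y**2
P(o) = 12 - 4*o (P(o) = (o - 1*3)*(-4) = (o - 3)*(-4) = (-3 + o)*(-4) = 12 - 4*o)
(P(-9) - 28*(3*W(-3) + 4)) - 3106 = ((12 - 4*(-9)) - 28*(3*(-3)**2 + 4)) - 3106 = ((12 + 36) - 28*(3*9 + 4)) - 3106 = (48 - 28*(27 + 4)) - 3106 = (48 - 28*31) - 3106 = (48 - 868) - 3106 = -820 - 3106 = -3926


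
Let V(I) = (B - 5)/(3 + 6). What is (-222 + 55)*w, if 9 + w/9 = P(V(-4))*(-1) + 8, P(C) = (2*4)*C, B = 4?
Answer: 167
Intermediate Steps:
V(I) = -⅑ (V(I) = (4 - 5)/(3 + 6) = -1/9 = -1*⅑ = -⅑)
P(C) = 8*C
w = -1 (w = -81 + 9*((8*(-⅑))*(-1) + 8) = -81 + 9*(-8/9*(-1) + 8) = -81 + 9*(8/9 + 8) = -81 + 9*(80/9) = -81 + 80 = -1)
(-222 + 55)*w = (-222 + 55)*(-1) = -167*(-1) = 167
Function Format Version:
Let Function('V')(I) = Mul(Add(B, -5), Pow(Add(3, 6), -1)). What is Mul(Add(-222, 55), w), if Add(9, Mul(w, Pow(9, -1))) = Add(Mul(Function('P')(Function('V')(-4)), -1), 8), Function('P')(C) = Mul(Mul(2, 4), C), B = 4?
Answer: 167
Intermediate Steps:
Function('V')(I) = Rational(-1, 9) (Function('V')(I) = Mul(Add(4, -5), Pow(Add(3, 6), -1)) = Mul(-1, Pow(9, -1)) = Mul(-1, Rational(1, 9)) = Rational(-1, 9))
Function('P')(C) = Mul(8, C)
w = -1 (w = Add(-81, Mul(9, Add(Mul(Mul(8, Rational(-1, 9)), -1), 8))) = Add(-81, Mul(9, Add(Mul(Rational(-8, 9), -1), 8))) = Add(-81, Mul(9, Add(Rational(8, 9), 8))) = Add(-81, Mul(9, Rational(80, 9))) = Add(-81, 80) = -1)
Mul(Add(-222, 55), w) = Mul(Add(-222, 55), -1) = Mul(-167, -1) = 167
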